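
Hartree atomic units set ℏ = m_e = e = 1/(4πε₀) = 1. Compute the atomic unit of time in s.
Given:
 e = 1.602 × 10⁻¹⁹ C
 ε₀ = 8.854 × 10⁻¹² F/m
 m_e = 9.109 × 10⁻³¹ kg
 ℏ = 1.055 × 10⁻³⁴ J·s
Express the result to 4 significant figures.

Dimensional analysis gives τ_au = (4πε₀)²ℏ³/(m_e e⁴).
E_h = 4.354 × 10⁻¹⁸ J
ℏ/E_h = 2.423 × 10⁻¹⁷ s

2.423 × 10⁻¹⁷ s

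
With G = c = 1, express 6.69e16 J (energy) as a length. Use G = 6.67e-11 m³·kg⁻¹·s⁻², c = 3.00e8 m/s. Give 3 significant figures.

Energy → length via G/c⁴.
6.69e16 J × (G/c⁴) = 5.51e-28 m

5.51e-28 m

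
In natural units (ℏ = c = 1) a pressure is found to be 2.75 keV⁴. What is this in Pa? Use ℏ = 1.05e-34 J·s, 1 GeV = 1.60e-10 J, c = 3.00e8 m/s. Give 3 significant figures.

Pressure is [E]/[L]³ = [E]⁴/(ℏc)³.
1 GeV⁴ → 1/(ℏc)³ × (1 GeV in J)⁴ = 2.10e37 Pa.
Convert the energy scale: 2.75 keV⁴ = 2.75e-24 GeV⁴.
Result: 2.75e-24 × 2.10e37 = 5.77e13 Pa.

5.77e13 Pa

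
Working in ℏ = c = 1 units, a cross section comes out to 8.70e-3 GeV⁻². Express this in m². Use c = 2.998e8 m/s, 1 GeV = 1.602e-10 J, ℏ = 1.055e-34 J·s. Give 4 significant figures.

Area is [L]² = [E]⁻²·(ℏc)²; restore (ℏc)².
1 GeV⁻² → (ℏc)² × (1 GeV in J)⁻² = 3.898e-32 m².
Result: 8.70e-3 × 3.898e-32 = 3.391e-34 m².

3.391e-34 m²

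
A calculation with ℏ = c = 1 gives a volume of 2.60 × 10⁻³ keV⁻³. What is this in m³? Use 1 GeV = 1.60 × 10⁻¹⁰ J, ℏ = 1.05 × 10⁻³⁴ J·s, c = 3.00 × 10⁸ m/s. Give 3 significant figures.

1.98 × 10⁻³² m³

Volume is [L]³ = [E]⁻³·(ℏc)³.
1 GeV⁻³ → (ℏc)³ × (1 GeV in J)⁻³ = 7.63 × 10⁻⁴⁸ m³.
Convert the energy scale: 2.60 × 10⁻³ keV⁻³ = 2.60 × 10¹⁵ GeV⁻³.
Result: 2.60 × 10¹⁵ × 7.63 × 10⁻⁴⁸ = 1.98 × 10⁻³² m³.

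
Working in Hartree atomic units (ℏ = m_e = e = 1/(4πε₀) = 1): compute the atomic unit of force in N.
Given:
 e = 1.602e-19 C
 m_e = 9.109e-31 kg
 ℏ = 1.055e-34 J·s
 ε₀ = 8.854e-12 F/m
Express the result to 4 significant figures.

From ℏ = m_e = e = 1/(4πε₀) = 1 the force scale is F_au = E_h/a₀ = m_e²e⁶/((4πε₀)³ℏ⁴).
E_h = 4.354e-18 J
a₀ = 5.297e-11 m
E_h/a₀ = 8.220e-8 N

8.220e-8 N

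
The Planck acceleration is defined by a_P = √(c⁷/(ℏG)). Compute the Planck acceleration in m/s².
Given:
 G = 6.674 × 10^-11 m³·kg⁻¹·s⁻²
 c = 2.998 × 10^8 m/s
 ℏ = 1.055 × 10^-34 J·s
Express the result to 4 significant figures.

a_P = √(c⁷/(ℏG))
  = √(3.092 × 10^103)
  = 5.560 × 10^51 m/s²

5.560 × 10^51 m/s²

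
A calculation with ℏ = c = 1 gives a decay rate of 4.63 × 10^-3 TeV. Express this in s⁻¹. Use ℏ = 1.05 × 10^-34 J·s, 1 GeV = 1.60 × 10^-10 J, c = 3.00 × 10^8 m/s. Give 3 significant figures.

A rate is [E]/ℏ; divide by ℏ.
1 GeV → 1/ℏ × (1 GeV in J) = 1.52 × 10^24 s⁻¹.
Convert the energy scale: 4.63 × 10^-3 TeV = 4.63 GeV.
Result: 4.63 × 1.52 × 10^24 = 7.06 × 10^24 s⁻¹.

7.06 × 10^24 s⁻¹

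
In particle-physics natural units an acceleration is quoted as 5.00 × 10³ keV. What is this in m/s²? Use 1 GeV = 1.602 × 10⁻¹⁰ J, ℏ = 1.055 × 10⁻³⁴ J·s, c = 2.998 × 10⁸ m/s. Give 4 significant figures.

2.276 × 10³⁰ m/s²

Acceleration is [L]/[T]² = c·[E]/ℏ.
1 GeV → c/ℏ × (1 GeV in J) = 4.552 × 10³² m/s².
Convert the energy scale: 5.00 × 10³ keV = 5.00 × 10⁻³ GeV.
Result: 5.00 × 10⁻³ × 4.552 × 10³² = 2.276 × 10³⁰ m/s².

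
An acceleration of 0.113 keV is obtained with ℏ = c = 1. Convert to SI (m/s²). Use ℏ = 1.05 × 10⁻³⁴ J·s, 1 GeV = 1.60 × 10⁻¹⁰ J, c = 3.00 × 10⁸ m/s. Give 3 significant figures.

5.17 × 10²⁵ m/s²

Acceleration is [L]/[T]² = c·[E]/ℏ.
1 GeV → c/ℏ × (1 GeV in J) = 4.57 × 10³² m/s².
Convert the energy scale: 0.113 keV = 1.13 × 10⁻⁷ GeV.
Result: 1.13 × 10⁻⁷ × 4.57 × 10³² = 5.17 × 10²⁵ m/s².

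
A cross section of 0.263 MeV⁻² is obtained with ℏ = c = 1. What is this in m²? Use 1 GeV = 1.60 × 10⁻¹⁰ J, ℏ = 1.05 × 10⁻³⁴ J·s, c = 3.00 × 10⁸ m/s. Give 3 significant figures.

1.02 × 10⁻²⁶ m²

Area is [L]² = [E]⁻²·(ℏc)²; restore (ℏc)².
1 GeV⁻² → (ℏc)² × (1 GeV in J)⁻² = 3.88 × 10⁻³² m².
Convert the energy scale: 0.263 MeV⁻² = 2.63 × 10⁵ GeV⁻².
Result: 2.63 × 10⁵ × 3.88 × 10⁻³² = 1.02 × 10⁻²⁶ m².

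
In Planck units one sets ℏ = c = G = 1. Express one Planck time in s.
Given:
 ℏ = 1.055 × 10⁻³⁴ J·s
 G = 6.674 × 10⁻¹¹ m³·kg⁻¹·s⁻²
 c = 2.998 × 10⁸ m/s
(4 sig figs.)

5.392 × 10⁻⁴⁴ s

t_P = √(ℏG/c⁵)
  = √(2.907 × 10⁻⁸⁷)
  = 5.392 × 10⁻⁴⁴ s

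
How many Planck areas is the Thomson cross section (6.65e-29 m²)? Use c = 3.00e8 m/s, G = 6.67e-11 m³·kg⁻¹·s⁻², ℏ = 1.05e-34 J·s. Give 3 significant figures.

Planck area: A_P = ℏG/c³ = 2.59e-70 m².
6.65e-29 / 2.59e-70 = 2.56e41

2.56e41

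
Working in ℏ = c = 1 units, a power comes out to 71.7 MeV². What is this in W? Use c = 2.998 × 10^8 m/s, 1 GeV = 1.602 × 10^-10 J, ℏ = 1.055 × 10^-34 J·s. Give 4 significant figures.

Power is [E]/[T] = [E]²/ℏ.
1 GeV² → 1/ℏ × (1 GeV in J)² = 2.433 × 10^14 W.
Convert the energy scale: 71.7 MeV² = 7.17 × 10^-5 GeV².
Result: 7.17 × 10^-5 × 2.433 × 10^14 = 1.744 × 10^10 W.

1.744 × 10^10 W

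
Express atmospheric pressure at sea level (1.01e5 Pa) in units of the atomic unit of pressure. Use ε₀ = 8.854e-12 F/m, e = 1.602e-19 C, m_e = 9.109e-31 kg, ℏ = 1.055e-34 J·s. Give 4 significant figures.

3.448e-9

atomic unit of pressure: P_au = E_h/a₀³ = m_e⁴e¹⁰/((4πε₀)⁵ℏ⁸) = 2.929e13 Pa.
1.01e5 / 2.929e13 = 3.448e-9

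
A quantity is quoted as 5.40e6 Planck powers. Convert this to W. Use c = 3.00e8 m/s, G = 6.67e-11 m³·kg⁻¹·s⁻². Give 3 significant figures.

One Planck power: P_P = c⁵/G = 3.64e52 W.
5.40e6 × 3.64e52 W = 1.97e59 W

1.97e59 W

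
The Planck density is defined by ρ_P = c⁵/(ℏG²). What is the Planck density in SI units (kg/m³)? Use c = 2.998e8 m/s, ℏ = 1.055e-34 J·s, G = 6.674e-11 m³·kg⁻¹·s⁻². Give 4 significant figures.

ρ_P = c⁵/(ℏG²)
  = 2.422e42 / 4.699e-55
  = 5.154e96 kg/m³

5.154e96 kg/m³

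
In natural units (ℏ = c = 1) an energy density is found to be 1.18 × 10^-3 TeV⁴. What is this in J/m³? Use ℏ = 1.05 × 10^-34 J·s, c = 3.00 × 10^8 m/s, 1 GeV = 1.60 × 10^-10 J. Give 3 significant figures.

[E]/[L]³ = [E]⁴/(ℏc)³; restore (ℏc)⁻³.
1 GeV⁴ → 1/(ℏc)³ × (1 GeV in J)⁴ = 2.10 × 10^37 J/m³.
Convert the energy scale: 1.18 × 10^-3 TeV⁴ = 1.18 × 10^9 GeV⁴.
Result: 1.18 × 10^9 × 2.10 × 10^37 = 2.47 × 10^46 J/m³.

2.47 × 10^46 J/m³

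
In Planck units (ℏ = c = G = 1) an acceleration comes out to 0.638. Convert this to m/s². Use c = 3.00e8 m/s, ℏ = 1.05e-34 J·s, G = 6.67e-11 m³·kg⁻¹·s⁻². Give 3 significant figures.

One Planck acceleration: a_P = √(c⁷/(ℏG)) = 5.59e51 m/s².
0.638 × 5.59e51 m/s² = 3.57e51 m/s²

3.57e51 m/s²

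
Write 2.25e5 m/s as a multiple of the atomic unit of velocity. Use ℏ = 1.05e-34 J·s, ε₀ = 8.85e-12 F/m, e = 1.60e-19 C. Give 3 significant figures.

0.103

atomic unit of velocity: v_au = e²/(4πε₀ℏ) = 2.19e6 m/s.
2.25e5 / 2.19e6 = 0.103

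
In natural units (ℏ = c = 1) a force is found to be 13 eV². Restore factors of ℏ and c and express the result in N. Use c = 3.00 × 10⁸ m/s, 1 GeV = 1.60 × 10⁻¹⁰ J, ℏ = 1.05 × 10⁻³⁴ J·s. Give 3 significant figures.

Force is [E]/[L] = [E]²/(ℏc); restore (ℏc)⁻¹.
1 GeV² → 1/(ℏc) × (1 GeV in J)² = 8.13 × 10⁵ N.
Convert the energy scale: 13 eV² = 1.30 × 10⁻¹⁷ GeV².
Result: 1.30 × 10⁻¹⁷ × 8.13 × 10⁵ = 1.06 × 10⁻¹¹ N.

1.06 × 10⁻¹¹ N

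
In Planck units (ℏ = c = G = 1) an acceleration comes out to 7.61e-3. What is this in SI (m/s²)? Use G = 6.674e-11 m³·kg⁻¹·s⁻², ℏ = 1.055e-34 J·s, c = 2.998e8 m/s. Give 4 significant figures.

One Planck acceleration: a_P = √(c⁷/(ℏG)) = 5.560e51 m/s².
7.61e-3 × 5.560e51 m/s² = 4.231e49 m/s²

4.231e49 m/s²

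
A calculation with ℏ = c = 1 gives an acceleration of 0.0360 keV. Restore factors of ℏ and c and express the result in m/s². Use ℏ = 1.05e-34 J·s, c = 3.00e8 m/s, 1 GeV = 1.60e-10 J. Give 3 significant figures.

Acceleration is [L]/[T]² = c·[E]/ℏ.
1 GeV → c/ℏ × (1 GeV in J) = 4.57e32 m/s².
Convert the energy scale: 0.0360 keV = 3.60e-8 GeV.
Result: 3.60e-8 × 4.57e32 = 1.65e25 m/s².

1.65e25 m/s²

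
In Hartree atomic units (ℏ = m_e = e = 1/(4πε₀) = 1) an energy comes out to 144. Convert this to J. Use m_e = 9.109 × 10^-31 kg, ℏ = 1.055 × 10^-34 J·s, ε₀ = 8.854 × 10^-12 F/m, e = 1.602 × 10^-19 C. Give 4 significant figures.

One hartree: E_h = m_e e⁴/(4πε₀ℏ)² = 4.354 × 10^-18 J.
144 × 4.354 × 10^-18 J = 6.270 × 10^-16 J

6.270 × 10^-16 J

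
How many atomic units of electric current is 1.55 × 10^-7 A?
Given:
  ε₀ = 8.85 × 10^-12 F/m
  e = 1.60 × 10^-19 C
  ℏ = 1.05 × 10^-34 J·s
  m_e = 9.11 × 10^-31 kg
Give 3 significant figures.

2.32 × 10^-5

atomic unit of electric current: I_au = e E_h/ℏ = m_e e⁵/((4πε₀)²ℏ³) = 6.67 × 10^-3 A.
1.55 × 10^-7 / 6.67 × 10^-3 = 2.32 × 10^-5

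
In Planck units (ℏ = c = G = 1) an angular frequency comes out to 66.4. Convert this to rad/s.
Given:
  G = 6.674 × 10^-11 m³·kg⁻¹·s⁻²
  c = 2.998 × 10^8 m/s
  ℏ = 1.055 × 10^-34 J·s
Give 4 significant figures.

1.231 × 10^45 rad/s

One Planck angular frequency: ω_P = √(c⁵/(ℏG)) = 1.855 × 10^43 rad/s.
66.4 × 1.855 × 10^43 rad/s = 1.231 × 10^45 rad/s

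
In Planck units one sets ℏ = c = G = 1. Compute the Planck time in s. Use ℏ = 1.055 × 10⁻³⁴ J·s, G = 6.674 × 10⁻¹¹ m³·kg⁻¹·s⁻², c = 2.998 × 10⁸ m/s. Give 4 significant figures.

t_P = √(ℏG/c⁵)
  = √(2.907 × 10⁻⁸⁷)
  = 5.392 × 10⁻⁴⁴ s

5.392 × 10⁻⁴⁴ s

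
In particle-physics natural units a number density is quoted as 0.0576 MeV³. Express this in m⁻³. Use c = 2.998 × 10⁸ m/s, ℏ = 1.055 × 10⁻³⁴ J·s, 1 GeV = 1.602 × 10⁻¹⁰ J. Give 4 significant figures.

7.484 × 10³⁶ m⁻³

Number density is [L]⁻³ = [E]³/(ℏc)³.
1 GeV³ → 1/(ℏc)³ × (1 GeV in J)³ = 1.299 × 10⁴⁷ m⁻³.
Convert the energy scale: 0.0576 MeV³ = 5.76 × 10⁻¹¹ GeV³.
Result: 5.76 × 10⁻¹¹ × 1.299 × 10⁴⁷ = 7.484 × 10³⁶ m⁻³.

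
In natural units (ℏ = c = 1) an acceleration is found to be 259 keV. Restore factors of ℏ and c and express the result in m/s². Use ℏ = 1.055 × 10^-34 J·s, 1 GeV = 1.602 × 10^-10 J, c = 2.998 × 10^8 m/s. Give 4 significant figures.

1.179 × 10^29 m/s²

Acceleration is [L]/[T]² = c·[E]/ℏ.
1 GeV → c/ℏ × (1 GeV in J) = 4.552 × 10^32 m/s².
Convert the energy scale: 259 keV = 2.59 × 10^-4 GeV.
Result: 2.59 × 10^-4 × 4.552 × 10^32 = 1.179 × 10^29 m/s².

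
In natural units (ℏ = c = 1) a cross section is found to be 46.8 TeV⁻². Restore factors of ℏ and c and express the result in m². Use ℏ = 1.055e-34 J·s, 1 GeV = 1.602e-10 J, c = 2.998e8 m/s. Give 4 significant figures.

1.824e-36 m²

Area is [L]² = [E]⁻²·(ℏc)²; restore (ℏc)².
1 GeV⁻² → (ℏc)² × (1 GeV in J)⁻² = 3.898e-32 m².
Convert the energy scale: 46.8 TeV⁻² = 4.68e-5 GeV⁻².
Result: 4.68e-5 × 3.898e-32 = 1.824e-36 m².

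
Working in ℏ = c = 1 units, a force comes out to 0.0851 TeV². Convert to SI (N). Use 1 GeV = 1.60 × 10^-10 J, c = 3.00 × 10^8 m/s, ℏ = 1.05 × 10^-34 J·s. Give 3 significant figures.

6.92 × 10^10 N

Force is [E]/[L] = [E]²/(ℏc); restore (ℏc)⁻¹.
1 GeV² → 1/(ℏc) × (1 GeV in J)² = 8.13 × 10^5 N.
Convert the energy scale: 0.0851 TeV² = 8.51 × 10^4 GeV².
Result: 8.51 × 10^4 × 8.13 × 10^5 = 6.92 × 10^10 N.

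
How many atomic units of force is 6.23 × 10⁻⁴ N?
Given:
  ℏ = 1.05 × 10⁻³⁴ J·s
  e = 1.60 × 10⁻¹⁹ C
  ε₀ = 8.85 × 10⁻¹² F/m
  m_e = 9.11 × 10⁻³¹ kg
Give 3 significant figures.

atomic unit of force: F_au = E_h/a₀ = m_e²e⁶/((4πε₀)³ℏ⁴) = 8.33 × 10⁻⁸ N.
6.23 × 10⁻⁴ / 8.33 × 10⁻⁸ = 7.48 × 10³

7.48 × 10³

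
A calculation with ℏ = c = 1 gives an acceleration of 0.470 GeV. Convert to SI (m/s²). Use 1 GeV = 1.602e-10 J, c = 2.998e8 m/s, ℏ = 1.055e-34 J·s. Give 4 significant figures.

2.140e32 m/s²

Acceleration is [L]/[T]² = c·[E]/ℏ.
1 GeV → c/ℏ × (1 GeV in J) = 4.552e32 m/s².
Result: 0.470 × 4.552e32 = 2.140e32 m/s².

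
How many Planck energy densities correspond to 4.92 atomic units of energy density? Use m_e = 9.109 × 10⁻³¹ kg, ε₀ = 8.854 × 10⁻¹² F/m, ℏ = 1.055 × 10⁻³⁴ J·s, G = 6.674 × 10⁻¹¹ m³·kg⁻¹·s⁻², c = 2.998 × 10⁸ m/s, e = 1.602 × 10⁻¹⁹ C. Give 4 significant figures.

3.111 × 10⁻¹⁰⁰

atomic unit of energy density: u_au = E_h/a₀³ = m_e⁴e¹⁰/((4πε₀)⁵ℏ⁸) = 2.929 × 10¹³ J/m³
Planck energy density: u_P = c⁷/(ℏG²) = 4.632 × 10¹¹³ J/m³
4.92 × 2.929 × 10¹³ / 4.632 × 10¹¹³ = 3.111 × 10⁻¹⁰⁰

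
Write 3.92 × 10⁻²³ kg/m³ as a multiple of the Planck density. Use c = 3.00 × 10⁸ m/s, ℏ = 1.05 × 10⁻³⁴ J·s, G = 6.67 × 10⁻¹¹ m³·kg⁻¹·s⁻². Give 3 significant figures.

Planck density: ρ_P = c⁵/(ℏG²) = 5.20 × 10⁹⁶ kg/m³.
3.92 × 10⁻²³ / 5.20 × 10⁹⁶ = 7.54 × 10⁻¹²⁰

7.54 × 10⁻¹²⁰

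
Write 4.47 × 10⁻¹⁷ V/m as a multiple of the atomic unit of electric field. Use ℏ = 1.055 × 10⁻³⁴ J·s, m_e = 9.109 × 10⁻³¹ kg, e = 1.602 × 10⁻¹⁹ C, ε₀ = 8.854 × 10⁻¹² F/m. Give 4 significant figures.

atomic unit of electric field: E_au = E_h/(e a₀) = m_e²e⁵/((4πε₀)³ℏ⁴) = 5.131 × 10¹¹ V/m.
4.47 × 10⁻¹⁷ / 5.131 × 10¹¹ = 8.712 × 10⁻²⁹

8.712 × 10⁻²⁹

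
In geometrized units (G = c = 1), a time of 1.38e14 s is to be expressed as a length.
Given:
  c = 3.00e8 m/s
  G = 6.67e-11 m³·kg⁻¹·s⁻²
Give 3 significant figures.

4.14e22 m

Time → length via c.
1.38e14 s × (c) = 4.14e22 m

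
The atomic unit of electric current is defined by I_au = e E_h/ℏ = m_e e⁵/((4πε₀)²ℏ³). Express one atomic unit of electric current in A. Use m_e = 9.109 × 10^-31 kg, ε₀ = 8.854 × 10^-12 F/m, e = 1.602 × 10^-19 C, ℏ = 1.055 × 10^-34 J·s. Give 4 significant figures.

I_au = e E_h/ℏ = m_e e⁵/((4πε₀)²ℏ³)
E_h = 4.354 × 10^-18 J
e·E_h/ℏ = 6.612 × 10^-3 A

6.612 × 10^-3 A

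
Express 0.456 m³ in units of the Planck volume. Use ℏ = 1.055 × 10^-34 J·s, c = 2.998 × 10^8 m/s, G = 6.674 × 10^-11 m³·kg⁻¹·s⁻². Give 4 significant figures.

1.080 × 10^104

Planck volume: V_P = (ℏG/c³)^(3/2) = 4.224 × 10^-105 m³.
0.456 / 4.224 × 10^-105 = 1.080 × 10^104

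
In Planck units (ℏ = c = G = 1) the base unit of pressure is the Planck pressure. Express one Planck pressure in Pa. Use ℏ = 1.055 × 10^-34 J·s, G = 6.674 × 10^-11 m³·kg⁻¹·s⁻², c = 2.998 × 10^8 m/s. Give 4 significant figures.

4.632 × 10^113 Pa

p_P = c⁷/(ℏG²)
  = 2.177 × 10^59 / 4.699 × 10^-55
  = 4.632 × 10^113 Pa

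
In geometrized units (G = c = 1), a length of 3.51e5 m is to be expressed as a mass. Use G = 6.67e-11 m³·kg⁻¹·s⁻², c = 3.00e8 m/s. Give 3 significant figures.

Length → mass via c²/G.
3.51e5 m × (c²/G) = 4.74e32 kg

4.74e32 kg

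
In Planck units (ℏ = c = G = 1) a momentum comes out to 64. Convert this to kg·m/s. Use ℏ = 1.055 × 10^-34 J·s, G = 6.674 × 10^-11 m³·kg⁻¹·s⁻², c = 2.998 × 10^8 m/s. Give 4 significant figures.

417.7 kg·m/s

One Planck momentum: p_P = √(ℏc³/G) = 6.527 kg·m/s.
64 × 6.527 kg·m/s = 417.7 kg·m/s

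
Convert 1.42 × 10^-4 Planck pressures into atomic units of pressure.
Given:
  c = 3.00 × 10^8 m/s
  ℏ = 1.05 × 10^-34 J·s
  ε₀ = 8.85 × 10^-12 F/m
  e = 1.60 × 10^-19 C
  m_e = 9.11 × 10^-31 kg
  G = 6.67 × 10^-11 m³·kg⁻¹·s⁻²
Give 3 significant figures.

Planck pressure: p_P = c⁷/(ℏG²) = 4.68 × 10^113 Pa
atomic unit of pressure: P_au = E_h/a₀³ = m_e⁴e¹⁰/((4πε₀)⁵ℏ⁸) = 3.01 × 10^13 Pa
1.42 × 10^-4 × 4.68 × 10^113 / 3.01 × 10^13 = 2.21 × 10^96

2.21 × 10^96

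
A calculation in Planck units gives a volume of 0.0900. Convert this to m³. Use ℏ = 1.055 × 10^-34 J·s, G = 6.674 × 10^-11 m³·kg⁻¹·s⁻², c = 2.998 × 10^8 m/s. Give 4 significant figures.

3.802 × 10^-106 m³

One Planck volume: V_P = (ℏG/c³)^(3/2) = 4.224 × 10^-105 m³.
0.0900 × 4.224 × 10^-105 m³ = 3.802 × 10^-106 m³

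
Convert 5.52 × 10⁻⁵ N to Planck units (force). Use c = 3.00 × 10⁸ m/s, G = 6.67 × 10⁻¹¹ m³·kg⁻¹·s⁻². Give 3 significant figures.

Planck force: F_P = c⁴/G = 1.21 × 10⁴⁴ N.
5.52 × 10⁻⁵ / 1.21 × 10⁴⁴ = 4.55 × 10⁻⁴⁹

4.55 × 10⁻⁴⁹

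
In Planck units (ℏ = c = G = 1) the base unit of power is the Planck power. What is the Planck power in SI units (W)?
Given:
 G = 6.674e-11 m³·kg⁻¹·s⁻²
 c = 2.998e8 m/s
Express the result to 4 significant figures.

3.629e52 W

P_P = c⁵/G
  = 2.422e42 / 6.674e-11
  = 3.629e52 W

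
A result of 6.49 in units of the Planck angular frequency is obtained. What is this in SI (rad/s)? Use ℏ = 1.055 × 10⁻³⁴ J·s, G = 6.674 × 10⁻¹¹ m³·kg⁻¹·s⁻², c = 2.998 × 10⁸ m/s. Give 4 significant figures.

1.204 × 10⁴⁴ rad/s

One Planck angular frequency: ω_P = √(c⁵/(ℏG)) = 1.855 × 10⁴³ rad/s.
6.49 × 1.855 × 10⁴³ rad/s = 1.204 × 10⁴⁴ rad/s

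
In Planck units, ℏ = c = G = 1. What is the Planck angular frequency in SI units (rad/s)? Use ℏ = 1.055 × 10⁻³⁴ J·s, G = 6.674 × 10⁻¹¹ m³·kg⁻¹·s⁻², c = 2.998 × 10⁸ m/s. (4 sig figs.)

From ℏ = c = G = 1 the angular frequency scale is ω_P = √(c⁵/(ℏG)).
  = √(3.440 × 10⁸⁶)
  = 1.855 × 10⁴³ rad/s

1.855 × 10⁴³ rad/s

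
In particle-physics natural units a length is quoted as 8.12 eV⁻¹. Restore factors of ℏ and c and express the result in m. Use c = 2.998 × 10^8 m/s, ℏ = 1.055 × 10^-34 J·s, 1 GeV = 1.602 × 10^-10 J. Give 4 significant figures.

1.603 × 10^-6 m

A length is [E]⁻¹ in ℏ=c=1; restore one factor of ℏc.
1 GeV⁻¹ → ℏc × (1 GeV in J)⁻¹ = 1.974 × 10^-16 m.
Convert the energy scale: 8.12 eV⁻¹ = 8.12 × 10^9 GeV⁻¹.
Result: 8.12 × 10^9 × 1.974 × 10^-16 = 1.603 × 10^-6 m.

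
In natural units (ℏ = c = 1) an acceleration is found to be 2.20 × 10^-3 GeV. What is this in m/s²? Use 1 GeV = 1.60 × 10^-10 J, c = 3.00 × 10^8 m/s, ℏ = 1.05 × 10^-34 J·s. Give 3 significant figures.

Acceleration is [L]/[T]² = c·[E]/ℏ.
1 GeV → c/ℏ × (1 GeV in J) = 4.57 × 10^32 m/s².
Result: 2.20 × 10^-3 × 4.57 × 10^32 = 1.01 × 10^30 m/s².

1.01 × 10^30 m/s²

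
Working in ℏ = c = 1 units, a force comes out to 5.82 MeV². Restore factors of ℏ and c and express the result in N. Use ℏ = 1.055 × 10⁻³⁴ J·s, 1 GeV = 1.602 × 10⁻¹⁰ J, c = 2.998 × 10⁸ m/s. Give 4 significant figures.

4.722 N

Force is [E]/[L] = [E]²/(ℏc); restore (ℏc)⁻¹.
1 GeV² → 1/(ℏc) × (1 GeV in J)² = 8.114 × 10⁵ N.
Convert the energy scale: 5.82 MeV² = 5.82 × 10⁻⁶ GeV².
Result: 5.82 × 10⁻⁶ × 8.114 × 10⁵ = 4.722 N.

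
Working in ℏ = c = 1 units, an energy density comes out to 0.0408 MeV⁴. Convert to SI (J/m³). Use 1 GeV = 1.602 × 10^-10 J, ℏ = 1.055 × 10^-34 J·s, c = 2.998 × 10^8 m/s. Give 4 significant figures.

[E]/[L]³ = [E]⁴/(ℏc)³; restore (ℏc)⁻³.
1 GeV⁴ → 1/(ℏc)³ × (1 GeV in J)⁴ = 2.082 × 10^37 J/m³.
Convert the energy scale: 0.0408 MeV⁴ = 4.08 × 10^-14 GeV⁴.
Result: 4.08 × 10^-14 × 2.082 × 10^37 = 8.493 × 10^23 J/m³.

8.493 × 10^23 J/m³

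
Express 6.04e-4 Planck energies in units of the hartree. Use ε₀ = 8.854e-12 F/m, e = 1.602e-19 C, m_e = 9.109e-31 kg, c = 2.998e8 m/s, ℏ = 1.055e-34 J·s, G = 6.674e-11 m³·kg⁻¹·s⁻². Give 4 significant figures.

Planck energy: E_P = √(ℏc⁵/G) = 1.957e9 J
hartree: E_h = m_e e⁴/(4πε₀ℏ)² = 4.354e-18 J
6.04e-4 × 1.957e9 / 4.354e-18 = 2.714e23

2.714e23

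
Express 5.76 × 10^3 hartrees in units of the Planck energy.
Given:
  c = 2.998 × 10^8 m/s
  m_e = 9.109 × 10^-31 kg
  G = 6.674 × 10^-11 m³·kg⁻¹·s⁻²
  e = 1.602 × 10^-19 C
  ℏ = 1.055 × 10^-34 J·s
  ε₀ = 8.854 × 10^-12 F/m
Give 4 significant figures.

1.282 × 10^-23

hartree: E_h = m_e e⁴/(4πε₀ℏ)² = 4.354 × 10^-18 J
Planck energy: E_P = √(ℏc⁵/G) = 1.957 × 10^9 J
5.76 × 10^3 × 4.354 × 10^-18 / 1.957 × 10^9 = 1.282 × 10^-23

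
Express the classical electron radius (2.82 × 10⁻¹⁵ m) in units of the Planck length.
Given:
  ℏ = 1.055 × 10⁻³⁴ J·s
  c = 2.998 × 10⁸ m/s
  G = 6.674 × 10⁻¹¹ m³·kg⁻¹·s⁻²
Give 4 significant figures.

Planck length: ℓ_P = √(ℏG/c³) = 1.616 × 10⁻³⁵ m.
2.82 × 10⁻¹⁵ / 1.616 × 10⁻³⁵ = 1.745 × 10²⁰

1.745 × 10²⁰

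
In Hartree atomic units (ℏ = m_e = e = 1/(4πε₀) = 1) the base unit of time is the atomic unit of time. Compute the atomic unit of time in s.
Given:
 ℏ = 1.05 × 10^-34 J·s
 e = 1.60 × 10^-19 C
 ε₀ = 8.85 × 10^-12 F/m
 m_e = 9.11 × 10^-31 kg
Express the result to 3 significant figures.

2.40 × 10^-17 s

τ_au = (4πε₀)²ℏ³/(m_e e⁴)
E_h = 4.38 × 10^-18 J
ℏ/E_h = 2.40 × 10^-17 s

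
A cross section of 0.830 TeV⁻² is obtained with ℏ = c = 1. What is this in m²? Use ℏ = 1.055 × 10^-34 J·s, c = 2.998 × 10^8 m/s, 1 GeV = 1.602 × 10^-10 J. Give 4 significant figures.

3.235 × 10^-38 m²

Area is [L]² = [E]⁻²·(ℏc)²; restore (ℏc)².
1 GeV⁻² → (ℏc)² × (1 GeV in J)⁻² = 3.898 × 10^-32 m².
Convert the energy scale: 0.830 TeV⁻² = 8.30 × 10^-7 GeV⁻².
Result: 8.30 × 10^-7 × 3.898 × 10^-32 = 3.235 × 10^-38 m².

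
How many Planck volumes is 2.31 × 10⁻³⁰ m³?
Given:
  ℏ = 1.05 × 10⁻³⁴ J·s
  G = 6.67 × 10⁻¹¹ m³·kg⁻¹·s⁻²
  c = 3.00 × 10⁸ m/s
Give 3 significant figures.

Planck volume: V_P = (ℏG/c³)^(3/2) = 4.18 × 10⁻¹⁰⁵ m³.
2.31 × 10⁻³⁰ / 4.18 × 10⁻¹⁰⁵ = 5.53 × 10⁷⁴

5.53 × 10⁷⁴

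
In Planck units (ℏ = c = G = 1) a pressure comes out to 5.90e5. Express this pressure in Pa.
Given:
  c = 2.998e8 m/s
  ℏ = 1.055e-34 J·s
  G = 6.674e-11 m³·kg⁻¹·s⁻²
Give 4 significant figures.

One Planck pressure: p_P = c⁷/(ℏG²) = 4.632e113 Pa.
5.90e5 × 4.632e113 Pa = 2.733e119 Pa

2.733e119 Pa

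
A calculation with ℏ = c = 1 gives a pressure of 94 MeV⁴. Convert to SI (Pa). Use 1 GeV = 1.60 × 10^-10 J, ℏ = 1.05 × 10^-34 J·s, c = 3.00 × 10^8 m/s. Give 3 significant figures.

Pressure is [E]/[L]³ = [E]⁴/(ℏc)³.
1 GeV⁴ → 1/(ℏc)³ × (1 GeV in J)⁴ = 2.10 × 10^37 Pa.
Convert the energy scale: 94 MeV⁴ = 9.40 × 10^-11 GeV⁴.
Result: 9.40 × 10^-11 × 2.10 × 10^37 = 1.97 × 10^27 Pa.

1.97 × 10^27 Pa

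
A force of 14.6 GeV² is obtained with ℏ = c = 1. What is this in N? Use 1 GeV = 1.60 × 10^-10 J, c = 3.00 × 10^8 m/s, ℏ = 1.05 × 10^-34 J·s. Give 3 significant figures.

Force is [E]/[L] = [E]²/(ℏc); restore (ℏc)⁻¹.
1 GeV² → 1/(ℏc) × (1 GeV in J)² = 8.13 × 10^5 N.
Result: 14.6 × 8.13 × 10^5 = 1.19 × 10^7 N.

1.19 × 10^7 N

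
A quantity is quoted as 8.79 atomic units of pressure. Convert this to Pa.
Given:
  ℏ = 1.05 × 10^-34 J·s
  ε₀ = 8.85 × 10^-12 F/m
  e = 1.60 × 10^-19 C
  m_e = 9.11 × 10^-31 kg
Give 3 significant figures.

One atomic unit of pressure: P_au = E_h/a₀³ = m_e⁴e¹⁰/((4πε₀)⁵ℏ⁸) = 3.01 × 10^13 Pa.
8.79 × 3.01 × 10^13 Pa = 2.65 × 10^14 Pa

2.65 × 10^14 Pa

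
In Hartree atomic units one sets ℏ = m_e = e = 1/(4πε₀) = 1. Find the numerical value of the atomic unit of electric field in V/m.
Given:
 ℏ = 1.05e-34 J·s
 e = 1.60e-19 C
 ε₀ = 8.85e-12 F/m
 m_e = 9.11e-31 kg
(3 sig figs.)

E_au = E_h/(e a₀) = m_e²e⁵/((4πε₀)³ℏ⁴)
E_h = 4.38e-18 J
a₀ = 5.26e-11 m
E_h/(e·a₀) = 5.20e11 V/m

5.20e11 V/m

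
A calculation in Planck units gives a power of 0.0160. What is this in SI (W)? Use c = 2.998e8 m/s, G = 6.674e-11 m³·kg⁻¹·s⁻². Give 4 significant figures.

5.806e50 W

One Planck power: P_P = c⁵/G = 3.629e52 W.
0.0160 × 3.629e52 W = 5.806e50 W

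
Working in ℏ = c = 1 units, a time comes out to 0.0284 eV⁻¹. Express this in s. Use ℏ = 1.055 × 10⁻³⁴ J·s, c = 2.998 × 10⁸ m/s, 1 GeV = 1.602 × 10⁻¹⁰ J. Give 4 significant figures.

1.870 × 10⁻¹⁷ s

A time is [E]⁻¹ in ℏ=c=1; restore one factor of ℏ.
1 GeV⁻¹ → ℏ × (1 GeV in J)⁻¹ = 6.586 × 10⁻²⁵ s.
Convert the energy scale: 0.0284 eV⁻¹ = 2.84 × 10⁷ GeV⁻¹.
Result: 2.84 × 10⁷ × 6.586 × 10⁻²⁵ = 1.870 × 10⁻¹⁷ s.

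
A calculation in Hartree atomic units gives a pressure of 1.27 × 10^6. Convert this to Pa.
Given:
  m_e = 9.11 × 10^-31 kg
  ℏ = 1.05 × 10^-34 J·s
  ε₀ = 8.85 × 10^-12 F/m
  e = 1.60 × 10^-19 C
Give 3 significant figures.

One atomic unit of pressure: P_au = E_h/a₀³ = m_e⁴e¹⁰/((4πε₀)⁵ℏ⁸) = 3.01 × 10^13 Pa.
1.27 × 10^6 × 3.01 × 10^13 Pa = 3.83 × 10^19 Pa

3.83 × 10^19 Pa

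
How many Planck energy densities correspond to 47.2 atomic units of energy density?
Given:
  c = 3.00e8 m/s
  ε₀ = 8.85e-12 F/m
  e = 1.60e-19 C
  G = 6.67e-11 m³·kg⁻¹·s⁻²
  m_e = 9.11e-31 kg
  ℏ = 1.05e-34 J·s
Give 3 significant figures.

atomic unit of energy density: u_au = E_h/a₀³ = m_e⁴e¹⁰/((4πε₀)⁵ℏ⁸) = 3.01e13 J/m³
Planck energy density: u_P = c⁷/(ℏG²) = 4.68e113 J/m³
47.2 × 3.01e13 / 4.68e113 = 3.04e-99

3.04e-99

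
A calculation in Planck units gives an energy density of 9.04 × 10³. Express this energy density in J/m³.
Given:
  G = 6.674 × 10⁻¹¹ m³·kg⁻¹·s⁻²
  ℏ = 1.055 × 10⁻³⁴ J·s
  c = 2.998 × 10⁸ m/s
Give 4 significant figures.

4.188 × 10¹¹⁷ J/m³

One Planck energy density: u_P = c⁷/(ℏG²) = 4.632 × 10¹¹³ J/m³.
9.04 × 10³ × 4.632 × 10¹¹³ J/m³ = 4.188 × 10¹¹⁷ J/m³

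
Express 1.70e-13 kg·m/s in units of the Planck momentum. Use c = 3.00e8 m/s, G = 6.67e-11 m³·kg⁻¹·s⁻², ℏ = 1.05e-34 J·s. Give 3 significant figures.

2.61e-14

Planck momentum: p_P = √(ℏc³/G) = 6.52 kg·m/s.
1.70e-13 / 6.52 = 2.61e-14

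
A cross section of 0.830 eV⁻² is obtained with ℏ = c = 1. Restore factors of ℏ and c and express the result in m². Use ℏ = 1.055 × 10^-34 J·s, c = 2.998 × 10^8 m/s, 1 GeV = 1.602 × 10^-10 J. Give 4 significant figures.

Area is [L]² = [E]⁻²·(ℏc)²; restore (ℏc)².
1 GeV⁻² → (ℏc)² × (1 GeV in J)⁻² = 3.898 × 10^-32 m².
Convert the energy scale: 0.830 eV⁻² = 8.30 × 10^17 GeV⁻².
Result: 8.30 × 10^17 × 3.898 × 10^-32 = 3.235 × 10^-14 m².

3.235 × 10^-14 m²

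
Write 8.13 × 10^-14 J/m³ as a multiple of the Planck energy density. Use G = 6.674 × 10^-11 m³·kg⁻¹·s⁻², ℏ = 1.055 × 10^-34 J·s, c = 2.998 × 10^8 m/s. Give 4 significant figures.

Planck energy density: u_P = c⁷/(ℏG²) = 4.632 × 10^113 J/m³.
8.13 × 10^-14 / 4.632 × 10^113 = 1.755 × 10^-127

1.755 × 10^-127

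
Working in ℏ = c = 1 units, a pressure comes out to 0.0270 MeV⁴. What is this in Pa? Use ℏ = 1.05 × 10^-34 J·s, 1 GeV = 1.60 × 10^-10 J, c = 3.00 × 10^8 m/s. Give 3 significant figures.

5.66 × 10^23 Pa

Pressure is [E]/[L]³ = [E]⁴/(ℏc)³.
1 GeV⁴ → 1/(ℏc)³ × (1 GeV in J)⁴ = 2.10 × 10^37 Pa.
Convert the energy scale: 0.0270 MeV⁴ = 2.70 × 10^-14 GeV⁴.
Result: 2.70 × 10^-14 × 2.10 × 10^37 = 5.66 × 10^23 Pa.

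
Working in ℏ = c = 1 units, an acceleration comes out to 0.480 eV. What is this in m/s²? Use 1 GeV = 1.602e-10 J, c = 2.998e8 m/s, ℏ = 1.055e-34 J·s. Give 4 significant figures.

Acceleration is [L]/[T]² = c·[E]/ℏ.
1 GeV → c/ℏ × (1 GeV in J) = 4.552e32 m/s².
Convert the energy scale: 0.480 eV = 4.80e-10 GeV.
Result: 4.80e-10 × 4.552e32 = 2.185e23 m/s².

2.185e23 m/s²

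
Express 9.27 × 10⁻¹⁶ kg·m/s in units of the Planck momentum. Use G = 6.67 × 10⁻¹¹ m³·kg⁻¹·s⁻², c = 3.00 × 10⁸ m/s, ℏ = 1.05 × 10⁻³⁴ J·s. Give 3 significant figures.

1.42 × 10⁻¹⁶

Planck momentum: p_P = √(ℏc³/G) = 6.52 kg·m/s.
9.27 × 10⁻¹⁶ / 6.52 = 1.42 × 10⁻¹⁶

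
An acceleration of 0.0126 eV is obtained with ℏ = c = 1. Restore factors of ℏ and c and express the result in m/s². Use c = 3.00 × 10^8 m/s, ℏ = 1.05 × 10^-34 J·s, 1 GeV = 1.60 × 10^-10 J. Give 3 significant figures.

Acceleration is [L]/[T]² = c·[E]/ℏ.
1 GeV → c/ℏ × (1 GeV in J) = 4.57 × 10^32 m/s².
Convert the energy scale: 0.0126 eV = 1.26 × 10^-11 GeV.
Result: 1.26 × 10^-11 × 4.57 × 10^32 = 5.76 × 10^21 m/s².

5.76 × 10^21 m/s²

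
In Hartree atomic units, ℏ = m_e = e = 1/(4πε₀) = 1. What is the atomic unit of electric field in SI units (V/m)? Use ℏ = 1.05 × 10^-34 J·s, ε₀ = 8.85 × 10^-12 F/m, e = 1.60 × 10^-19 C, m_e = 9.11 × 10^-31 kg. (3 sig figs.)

5.20 × 10^11 V/m

From ℏ = m_e = e = 1/(4πε₀) = 1 the electric field scale is E_au = E_h/(e a₀) = m_e²e⁵/((4πε₀)³ℏ⁴).
E_h = 4.38 × 10^-18 J
a₀ = 5.26 × 10^-11 m
E_h/(e·a₀) = 5.20 × 10^11 V/m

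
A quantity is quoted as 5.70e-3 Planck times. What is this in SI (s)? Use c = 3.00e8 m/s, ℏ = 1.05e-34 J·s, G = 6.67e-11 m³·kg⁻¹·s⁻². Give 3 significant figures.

3.06e-46 s

One Planck time: t_P = √(ℏG/c⁵) = 5.37e-44 s.
5.70e-3 × 5.37e-44 s = 3.06e-46 s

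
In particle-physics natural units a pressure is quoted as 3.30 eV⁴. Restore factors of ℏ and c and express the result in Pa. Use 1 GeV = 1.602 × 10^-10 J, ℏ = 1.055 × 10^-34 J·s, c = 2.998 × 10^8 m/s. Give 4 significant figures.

Pressure is [E]/[L]³ = [E]⁴/(ℏc)³.
1 GeV⁴ → 1/(ℏc)³ × (1 GeV in J)⁴ = 2.082 × 10^37 Pa.
Convert the energy scale: 3.30 eV⁴ = 3.30 × 10^-36 GeV⁴.
Result: 3.30 × 10^-36 × 2.082 × 10^37 = 68.69 Pa.

68.69 Pa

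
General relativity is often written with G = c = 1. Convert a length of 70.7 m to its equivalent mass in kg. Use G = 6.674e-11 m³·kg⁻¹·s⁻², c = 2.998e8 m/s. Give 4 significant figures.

9.521e28 kg

Length → mass via c²/G.
70.7 m × (c²/G) = 9.521e28 kg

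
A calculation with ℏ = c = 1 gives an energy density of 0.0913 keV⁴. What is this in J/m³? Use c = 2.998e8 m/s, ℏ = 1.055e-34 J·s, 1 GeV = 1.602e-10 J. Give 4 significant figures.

[E]/[L]³ = [E]⁴/(ℏc)³; restore (ℏc)⁻³.
1 GeV⁴ → 1/(ℏc)³ × (1 GeV in J)⁴ = 2.082e37 J/m³.
Convert the energy scale: 0.0913 keV⁴ = 9.13e-26 GeV⁴.
Result: 9.13e-26 × 2.082e37 = 1.901e12 J/m³.

1.901e12 J/m³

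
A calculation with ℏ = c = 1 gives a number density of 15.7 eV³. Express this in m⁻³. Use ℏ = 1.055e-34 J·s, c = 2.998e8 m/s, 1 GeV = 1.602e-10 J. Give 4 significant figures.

2.040e21 m⁻³

Number density is [L]⁻³ = [E]³/(ℏc)³.
1 GeV³ → 1/(ℏc)³ × (1 GeV in J)³ = 1.299e47 m⁻³.
Convert the energy scale: 15.7 eV³ = 1.57e-26 GeV³.
Result: 1.57e-26 × 1.299e47 = 2.040e21 m⁻³.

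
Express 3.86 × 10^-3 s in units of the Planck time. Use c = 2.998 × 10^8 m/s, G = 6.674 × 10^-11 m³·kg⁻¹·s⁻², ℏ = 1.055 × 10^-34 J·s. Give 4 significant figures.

Planck time: t_P = √(ℏG/c⁵) = 5.392 × 10^-44 s.
3.86 × 10^-3 / 5.392 × 10^-44 = 7.159 × 10^40

7.159 × 10^40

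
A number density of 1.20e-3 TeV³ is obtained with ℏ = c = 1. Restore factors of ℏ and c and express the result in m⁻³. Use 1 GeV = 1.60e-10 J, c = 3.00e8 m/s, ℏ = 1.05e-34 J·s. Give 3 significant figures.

Number density is [L]⁻³ = [E]³/(ℏc)³.
1 GeV³ → 1/(ℏc)³ × (1 GeV in J)³ = 1.31e47 m⁻³.
Convert the energy scale: 1.20e-3 TeV³ = 1.20e6 GeV³.
Result: 1.20e6 × 1.31e47 = 1.57e53 m⁻³.

1.57e53 m⁻³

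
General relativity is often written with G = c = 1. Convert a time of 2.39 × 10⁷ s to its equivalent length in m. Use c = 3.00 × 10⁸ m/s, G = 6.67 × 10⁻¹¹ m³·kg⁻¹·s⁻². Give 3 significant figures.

Time → length via c.
2.39 × 10⁷ s × (c) = 7.17 × 10¹⁵ m

7.17 × 10¹⁵ m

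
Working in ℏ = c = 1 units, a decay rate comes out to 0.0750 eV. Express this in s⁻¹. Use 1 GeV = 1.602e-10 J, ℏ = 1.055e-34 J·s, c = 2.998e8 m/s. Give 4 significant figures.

1.139e14 s⁻¹

A rate is [E]/ℏ; divide by ℏ.
1 GeV → 1/ℏ × (1 GeV in J) = 1.518e24 s⁻¹.
Convert the energy scale: 0.0750 eV = 7.50e-11 GeV.
Result: 7.50e-11 × 1.518e24 = 1.139e14 s⁻¹.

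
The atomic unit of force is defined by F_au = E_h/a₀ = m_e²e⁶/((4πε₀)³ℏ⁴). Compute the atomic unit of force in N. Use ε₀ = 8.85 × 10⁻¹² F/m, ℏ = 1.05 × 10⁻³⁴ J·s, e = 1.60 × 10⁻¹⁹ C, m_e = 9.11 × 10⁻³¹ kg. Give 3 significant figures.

F_au = E_h/a₀ = m_e²e⁶/((4πε₀)³ℏ⁴)
E_h = 4.38 × 10⁻¹⁸ J
a₀ = 5.26 × 10⁻¹¹ m
E_h/a₀ = 8.33 × 10⁻⁸ N

8.33 × 10⁻⁸ N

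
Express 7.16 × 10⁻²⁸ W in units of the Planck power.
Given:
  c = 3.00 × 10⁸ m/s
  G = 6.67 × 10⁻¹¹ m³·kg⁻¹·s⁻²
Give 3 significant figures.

1.97 × 10⁻⁸⁰

Planck power: P_P = c⁵/G = 3.64 × 10⁵² W.
7.16 × 10⁻²⁸ / 3.64 × 10⁵² = 1.97 × 10⁻⁸⁰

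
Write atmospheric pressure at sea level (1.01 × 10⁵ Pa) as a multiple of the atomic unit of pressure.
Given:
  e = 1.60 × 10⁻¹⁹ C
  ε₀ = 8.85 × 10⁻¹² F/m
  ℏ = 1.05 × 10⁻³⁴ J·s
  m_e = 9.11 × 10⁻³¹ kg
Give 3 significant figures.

atomic unit of pressure: P_au = E_h/a₀³ = m_e⁴e¹⁰/((4πε₀)⁵ℏ⁸) = 3.01 × 10¹³ Pa.
1.01 × 10⁵ / 3.01 × 10¹³ = 3.35 × 10⁻⁹

3.35 × 10⁻⁹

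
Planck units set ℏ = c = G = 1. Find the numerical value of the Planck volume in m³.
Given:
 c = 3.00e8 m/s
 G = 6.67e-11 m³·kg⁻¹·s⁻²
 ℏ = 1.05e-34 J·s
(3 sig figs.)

From ℏ = c = G = 1 the volume scale is V_P = (ℏG/c³)^(3/2).
  = √(1.75e-209)
  = 4.18e-105 m³

4.18e-105 m³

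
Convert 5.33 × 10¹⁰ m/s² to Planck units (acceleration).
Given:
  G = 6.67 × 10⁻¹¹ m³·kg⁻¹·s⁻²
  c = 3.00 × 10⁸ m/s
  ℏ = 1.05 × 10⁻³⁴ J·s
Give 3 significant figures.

9.54 × 10⁻⁴²

Planck acceleration: a_P = √(c⁷/(ℏG)) = 5.59 × 10⁵¹ m/s².
5.33 × 10¹⁰ / 5.59 × 10⁵¹ = 9.54 × 10⁻⁴²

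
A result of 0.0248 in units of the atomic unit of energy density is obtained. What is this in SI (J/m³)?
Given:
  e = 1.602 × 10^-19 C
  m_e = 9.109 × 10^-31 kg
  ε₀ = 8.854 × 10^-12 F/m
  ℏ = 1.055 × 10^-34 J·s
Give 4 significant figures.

7.264 × 10^11 J/m³

One atomic unit of energy density: u_au = E_h/a₀³ = m_e⁴e¹⁰/((4πε₀)⁵ℏ⁸) = 2.929 × 10^13 J/m³.
0.0248 × 2.929 × 10^13 J/m³ = 7.264 × 10^11 J/m³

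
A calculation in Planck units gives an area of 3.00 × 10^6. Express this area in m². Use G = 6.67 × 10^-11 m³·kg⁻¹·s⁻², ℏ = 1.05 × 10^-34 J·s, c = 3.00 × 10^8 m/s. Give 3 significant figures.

7.78 × 10^-64 m²

One Planck area: A_P = ℏG/c³ = 2.59 × 10^-70 m².
3.00 × 10^6 × 2.59 × 10^-70 m² = 7.78 × 10^-64 m²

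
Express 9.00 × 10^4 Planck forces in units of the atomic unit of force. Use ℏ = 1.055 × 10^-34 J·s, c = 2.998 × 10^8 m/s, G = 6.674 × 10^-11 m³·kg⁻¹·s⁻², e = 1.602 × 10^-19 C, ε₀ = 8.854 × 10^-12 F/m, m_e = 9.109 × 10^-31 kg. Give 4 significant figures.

1.325 × 10^56

Planck force: F_P = c⁴/G = 1.210 × 10^44 N
atomic unit of force: F_au = E_h/a₀ = m_e²e⁶/((4πε₀)³ℏ⁴) = 8.220 × 10^-8 N
9.00 × 10^4 × 1.210 × 10^44 / 8.220 × 10^-8 = 1.325 × 10^56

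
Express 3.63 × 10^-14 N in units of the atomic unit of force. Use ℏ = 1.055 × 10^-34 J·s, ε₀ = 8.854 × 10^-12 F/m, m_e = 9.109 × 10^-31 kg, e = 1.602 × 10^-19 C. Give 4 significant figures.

atomic unit of force: F_au = E_h/a₀ = m_e²e⁶/((4πε₀)³ℏ⁴) = 8.220 × 10^-8 N.
3.63 × 10^-14 / 8.220 × 10^-8 = 4.416 × 10^-7

4.416 × 10^-7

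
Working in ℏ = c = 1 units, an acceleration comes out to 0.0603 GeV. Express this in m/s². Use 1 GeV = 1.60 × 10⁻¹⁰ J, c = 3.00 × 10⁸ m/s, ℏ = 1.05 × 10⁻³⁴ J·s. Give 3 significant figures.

2.76 × 10³¹ m/s²

Acceleration is [L]/[T]² = c·[E]/ℏ.
1 GeV → c/ℏ × (1 GeV in J) = 4.57 × 10³² m/s².
Result: 0.0603 × 4.57 × 10³² = 2.76 × 10³¹ m/s².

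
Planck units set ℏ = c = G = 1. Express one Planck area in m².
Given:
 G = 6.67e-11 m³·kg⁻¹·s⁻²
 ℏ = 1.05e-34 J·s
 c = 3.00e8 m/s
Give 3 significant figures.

The unique combination of the constants set to 1 with dimensions of area is A_P = ℏG/c³.
  = 7.00e-45 / 2.70e25
  = 2.59e-70 m²

2.59e-70 m²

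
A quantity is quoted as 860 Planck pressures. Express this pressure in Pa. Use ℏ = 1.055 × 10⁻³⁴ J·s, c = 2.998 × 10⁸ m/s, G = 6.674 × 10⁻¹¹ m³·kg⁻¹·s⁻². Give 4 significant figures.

One Planck pressure: p_P = c⁷/(ℏG²) = 4.632 × 10¹¹³ Pa.
860 × 4.632 × 10¹¹³ Pa = 3.984 × 10¹¹⁶ Pa

3.984 × 10¹¹⁶ Pa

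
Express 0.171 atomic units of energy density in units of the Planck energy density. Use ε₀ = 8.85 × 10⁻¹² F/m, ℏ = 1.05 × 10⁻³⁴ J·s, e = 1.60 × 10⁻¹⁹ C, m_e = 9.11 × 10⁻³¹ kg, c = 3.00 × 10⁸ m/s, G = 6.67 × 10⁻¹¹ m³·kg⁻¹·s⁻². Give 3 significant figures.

1.10 × 10⁻¹⁰¹

atomic unit of energy density: u_au = E_h/a₀³ = m_e⁴e¹⁰/((4πε₀)⁵ℏ⁸) = 3.01 × 10¹³ J/m³
Planck energy density: u_P = c⁷/(ℏG²) = 4.68 × 10¹¹³ J/m³
0.171 × 3.01 × 10¹³ / 4.68 × 10¹¹³ = 1.10 × 10⁻¹⁰¹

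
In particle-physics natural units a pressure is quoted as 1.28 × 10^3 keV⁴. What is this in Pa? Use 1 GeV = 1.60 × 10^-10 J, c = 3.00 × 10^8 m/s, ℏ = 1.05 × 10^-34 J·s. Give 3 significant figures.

Pressure is [E]/[L]³ = [E]⁴/(ℏc)³.
1 GeV⁴ → 1/(ℏc)³ × (1 GeV in J)⁴ = 2.10 × 10^37 Pa.
Convert the energy scale: 1.28 × 10^3 keV⁴ = 1.28 × 10^-21 GeV⁴.
Result: 1.28 × 10^-21 × 2.10 × 10^37 = 2.68 × 10^16 Pa.

2.68 × 10^16 Pa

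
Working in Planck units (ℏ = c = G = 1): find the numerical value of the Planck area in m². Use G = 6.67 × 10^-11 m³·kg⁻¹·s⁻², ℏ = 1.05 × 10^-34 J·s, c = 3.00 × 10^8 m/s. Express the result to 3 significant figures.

2.59 × 10^-70 m²

The unique combination of the constants set to 1 with dimensions of area is A_P = ℏG/c³.
  = 7.00 × 10^-45 / 2.70 × 10^25
  = 2.59 × 10^-70 m²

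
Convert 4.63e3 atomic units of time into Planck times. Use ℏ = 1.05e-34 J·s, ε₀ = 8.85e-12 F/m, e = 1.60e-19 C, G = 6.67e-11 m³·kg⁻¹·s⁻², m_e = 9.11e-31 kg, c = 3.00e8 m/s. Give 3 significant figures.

atomic unit of time: τ_au = (4πε₀)²ℏ³/(m_e e⁴) = 2.40e-17 s
Planck time: t_P = √(ℏG/c⁵) = 5.37e-44 s
4.63e3 × 2.40e-17 / 5.37e-44 = 2.07e30

2.07e30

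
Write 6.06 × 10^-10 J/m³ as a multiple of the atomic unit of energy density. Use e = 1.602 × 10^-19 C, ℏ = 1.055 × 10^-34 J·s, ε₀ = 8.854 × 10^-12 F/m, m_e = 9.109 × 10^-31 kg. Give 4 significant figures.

atomic unit of energy density: u_au = E_h/a₀³ = m_e⁴e¹⁰/((4πε₀)⁵ℏ⁸) = 2.929 × 10^13 J/m³.
6.06 × 10^-10 / 2.929 × 10^13 = 2.069 × 10^-23

2.069 × 10^-23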